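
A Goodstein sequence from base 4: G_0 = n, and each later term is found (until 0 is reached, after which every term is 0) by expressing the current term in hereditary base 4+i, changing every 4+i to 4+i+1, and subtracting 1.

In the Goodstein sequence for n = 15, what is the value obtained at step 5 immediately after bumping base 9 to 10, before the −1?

15 —HB4→ 3·4 + 3 —bump→ 3·5 + 3 = 18 —(−1)→ 17
17 —HB5→ 3·5 + 2 —bump→ 3·6 + 2 = 20 —(−1)→ 19
19 —HB6→ 3·6 + 1 —bump→ 3·7 + 1 = 22 —(−1)→ 21
21 —HB7→ 3·7 —bump→ 3·8 = 24 —(−1)→ 23
23 —HB8→ 2·8 + 7 —bump→ 2·9 + 7 = 25 —(−1)→ 24

26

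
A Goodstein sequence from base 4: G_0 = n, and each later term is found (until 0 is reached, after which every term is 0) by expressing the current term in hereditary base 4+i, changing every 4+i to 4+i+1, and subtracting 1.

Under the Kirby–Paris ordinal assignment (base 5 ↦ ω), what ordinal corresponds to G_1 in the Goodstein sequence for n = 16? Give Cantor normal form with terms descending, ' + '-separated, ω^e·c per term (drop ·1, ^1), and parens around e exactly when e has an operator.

16 —HB4→ 4^2 —bump→ 5^2 = 25 —(−1)→ 24
24 —HB5→ 4·5 + 4 —bump→ 4·6 + 4 = 28 —(−1)→ 27

ω·4 + 4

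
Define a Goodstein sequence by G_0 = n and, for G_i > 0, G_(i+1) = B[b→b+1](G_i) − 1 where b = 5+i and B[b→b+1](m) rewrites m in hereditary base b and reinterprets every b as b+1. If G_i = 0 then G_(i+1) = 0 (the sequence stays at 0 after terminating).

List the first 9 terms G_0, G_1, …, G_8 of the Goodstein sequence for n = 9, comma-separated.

[0] 9 ≡ 5 + 4 (base 5). Lift 6: 10. −1: 9.
[1] 9 ≡ 6 + 3 (base 6). Lift 7: 10. −1: 9.
[2] 9 ≡ 7 + 2 (base 7). Lift 8: 10. −1: 9.
[3] 9 ≡ 8 + 1 (base 8). Lift 9: 10. −1: 9.
[4] 9 ≡ 9 (base 9). Lift 10: 10. −1: 9.
[5] 9 ≡ 9 (base 10). Lift 11: 9. −1: 8.
[6] 8 ≡ 8 (base 11). Lift 12: 8. −1: 7.
[7] 7 ≡ 7 (base 12). Lift 13: 7. −1: 6.

9, 9, 9, 9, 9, 9, 8, 7, 6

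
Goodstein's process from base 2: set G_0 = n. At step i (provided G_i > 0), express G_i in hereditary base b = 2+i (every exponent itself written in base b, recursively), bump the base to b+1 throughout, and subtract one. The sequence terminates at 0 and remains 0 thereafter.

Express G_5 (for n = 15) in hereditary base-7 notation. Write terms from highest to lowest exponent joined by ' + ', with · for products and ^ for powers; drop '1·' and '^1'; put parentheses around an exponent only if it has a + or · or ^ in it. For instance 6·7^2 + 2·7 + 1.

step 0: 15 = 2^(2 + 1) + 2^2 + 2 + 1; sub 3 for 2: 3^(3 + 1) + 3^3 + 3 + 1; = 112; G_1 = 112−1 = 111
step 1: 111 = 3^(3 + 1) + 3^3 + 3; sub 4 for 3: 4^(4 + 1) + 4^4 + 4; = 1284; G_2 = 1284−1 = 1283
step 2: 1283 = 4^(4 + 1) + 4^4 + 3; sub 5 for 4: 5^(5 + 1) + 5^5 + 3; = 18753; G_3 = 18753−1 = 18752
step 3: 18752 = 5^(5 + 1) + 5^5 + 2; sub 6 for 5: 6^(6 + 1) + 6^6 + 2; = 326594; G_4 = 326594−1 = 326593
step 4: 326593 = 6^(6 + 1) + 6^6 + 1; sub 7 for 6: 7^(7 + 1) + 7^7 + 1; = 6588345; G_5 = 6588345−1 = 6588344

7^(7 + 1) + 7^7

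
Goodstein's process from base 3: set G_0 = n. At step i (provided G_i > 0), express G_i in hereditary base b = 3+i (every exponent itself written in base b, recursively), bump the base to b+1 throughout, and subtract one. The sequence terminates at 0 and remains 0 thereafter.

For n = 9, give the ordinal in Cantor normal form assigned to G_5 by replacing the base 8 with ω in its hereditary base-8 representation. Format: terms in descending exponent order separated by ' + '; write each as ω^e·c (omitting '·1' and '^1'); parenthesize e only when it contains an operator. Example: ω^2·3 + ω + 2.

G_0 = 9. HB_3(9) = 3^2. Bump = 16. G_1 = 15.
G_1 = 15. HB_4(15) = 3·4 + 3. Bump = 18. G_2 = 17.
G_2 = 17. HB_5(17) = 3·5 + 2. Bump = 20. G_3 = 19.
G_3 = 19. HB_6(19) = 3·6 + 1. Bump = 22. G_4 = 21.
G_4 = 21. HB_7(21) = 3·7. Bump = 24. G_5 = 23.
G_5 = 23. HB_8(23) = 2·8 + 7. Bump = 25. G_6 = 24.

ω·2 + 7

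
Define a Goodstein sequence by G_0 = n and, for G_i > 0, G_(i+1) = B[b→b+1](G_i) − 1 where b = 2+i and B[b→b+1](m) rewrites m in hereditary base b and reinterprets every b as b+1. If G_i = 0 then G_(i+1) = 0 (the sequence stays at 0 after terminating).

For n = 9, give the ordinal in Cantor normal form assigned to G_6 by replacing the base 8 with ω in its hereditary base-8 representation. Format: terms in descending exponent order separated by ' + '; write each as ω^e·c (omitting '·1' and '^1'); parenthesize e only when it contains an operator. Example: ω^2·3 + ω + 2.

ω^ω·3 + ω^3·3 + ω^2·3 + ω·2 + 7

base 2: 9 = 2^(2 + 1) + 1; at 3: 3^(3 + 1) + 1 = 82; next = 81
base 3: 81 = 3^(3 + 1); at 4: 4^(4 + 1) = 1024; next = 1023
base 4: 1023 = 3·4^4 + 3·4^3 + 3·4^2 + 3·4 + 3; at 5: 3·5^5 + 3·5^3 + 3·5^2 + 3·5 + 3 = 9843; next = 9842
base 5: 9842 = 3·5^5 + 3·5^3 + 3·5^2 + 3·5 + 2; at 6: 3·6^6 + 3·6^3 + 3·6^2 + 3·6 + 2 = 140744; next = 140743
base 6: 140743 = 3·6^6 + 3·6^3 + 3·6^2 + 3·6 + 1; at 7: 3·7^7 + 3·7^3 + 3·7^2 + 3·7 + 1 = 2471827; next = 2471826
base 7: 2471826 = 3·7^7 + 3·7^3 + 3·7^2 + 3·7; at 8: 3·8^8 + 3·8^3 + 3·8^2 + 3·8 = 50333400; next = 50333399
base 8: 50333399 = 3·8^8 + 3·8^3 + 3·8^2 + 2·8 + 7; at 9: 3·9^9 + 3·9^3 + 3·9^2 + 2·9 + 7 = 1162263922; next = 1162263921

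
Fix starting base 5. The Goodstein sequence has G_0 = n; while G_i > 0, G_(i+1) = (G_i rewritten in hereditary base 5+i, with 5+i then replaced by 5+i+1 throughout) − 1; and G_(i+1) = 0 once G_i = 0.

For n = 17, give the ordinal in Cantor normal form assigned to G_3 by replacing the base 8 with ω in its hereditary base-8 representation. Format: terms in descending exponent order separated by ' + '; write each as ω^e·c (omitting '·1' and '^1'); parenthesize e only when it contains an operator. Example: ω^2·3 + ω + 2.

ω·2 + 7

17 —HB5→ 3·5 + 2 —bump→ 3·6 + 2 = 20 —(−1)→ 19
19 —HB6→ 3·6 + 1 —bump→ 3·7 + 1 = 22 —(−1)→ 21
21 —HB7→ 3·7 —bump→ 3·8 = 24 —(−1)→ 23
23 —HB8→ 2·8 + 7 —bump→ 2·9 + 7 = 25 —(−1)→ 24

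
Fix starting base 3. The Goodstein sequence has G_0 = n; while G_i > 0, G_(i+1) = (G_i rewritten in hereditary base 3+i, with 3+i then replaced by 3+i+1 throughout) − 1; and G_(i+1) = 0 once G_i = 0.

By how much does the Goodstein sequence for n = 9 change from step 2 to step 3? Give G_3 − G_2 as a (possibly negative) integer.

step 0: 9 = 3^2; sub 4 for 3: 4^2; = 16; G_1 = 16−1 = 15
step 1: 15 = 3·4 + 3; sub 5 for 4: 3·5 + 3; = 18; G_2 = 18−1 = 17
step 2: 17 = 3·5 + 2; sub 6 for 5: 3·6 + 2; = 20; G_3 = 20−1 = 19

2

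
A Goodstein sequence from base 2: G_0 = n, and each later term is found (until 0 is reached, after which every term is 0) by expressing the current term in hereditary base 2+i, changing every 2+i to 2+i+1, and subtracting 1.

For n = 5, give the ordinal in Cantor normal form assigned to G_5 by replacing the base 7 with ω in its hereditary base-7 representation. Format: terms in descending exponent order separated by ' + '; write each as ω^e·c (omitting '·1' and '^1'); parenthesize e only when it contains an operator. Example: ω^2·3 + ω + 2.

G_0=5  [base 2] 2^2 + 1  →[2↦3]→  3^3 + 1 = 28  −1 ⇒ G_1=27
G_1=27  [base 3] 3^3  →[3↦4]→  4^4 = 256  −1 ⇒ G_2=255
G_2=255  [base 4] 3·4^3 + 3·4^2 + 3·4 + 3  →[4↦5]→  3·5^3 + 3·5^2 + 3·5 + 3 = 468  −1 ⇒ G_3=467
G_3=467  [base 5] 3·5^3 + 3·5^2 + 3·5 + 2  →[5↦6]→  3·6^3 + 3·6^2 + 3·6 + 2 = 776  −1 ⇒ G_4=775
G_4=775  [base 6] 3·6^3 + 3·6^2 + 3·6 + 1  →[6↦7]→  3·7^3 + 3·7^2 + 3·7 + 1 = 1198  −1 ⇒ G_5=1197

ω^3·3 + ω^2·3 + ω·3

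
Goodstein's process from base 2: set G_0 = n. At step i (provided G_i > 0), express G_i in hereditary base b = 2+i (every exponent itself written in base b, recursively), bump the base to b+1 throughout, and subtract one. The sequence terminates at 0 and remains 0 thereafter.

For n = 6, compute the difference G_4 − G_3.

43530

(0) 6|_2 = 2^2 + 2 ↦ 3^3 + 3|_3 = 30 ⇒ 29
(1) 29|_3 = 3^3 + 2 ↦ 4^4 + 2|_4 = 258 ⇒ 257
(2) 257|_4 = 4^4 + 1 ↦ 5^5 + 1|_5 = 3126 ⇒ 3125
(3) 3125|_5 = 5^5 ↦ 6^6|_6 = 46656 ⇒ 46655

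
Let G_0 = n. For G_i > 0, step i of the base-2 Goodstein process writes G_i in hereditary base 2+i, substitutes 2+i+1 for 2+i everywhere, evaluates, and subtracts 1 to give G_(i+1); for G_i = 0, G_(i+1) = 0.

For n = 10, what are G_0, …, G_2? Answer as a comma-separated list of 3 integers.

10, 83, 1025

G_0=10  [base 2] 2^(2 + 1) + 2  →[2↦3]→  3^(3 + 1) + 3 = 84  −1 ⇒ G_1=83
G_1=83  [base 3] 3^(3 + 1) + 2  →[3↦4]→  4^(4 + 1) + 2 = 1026  −1 ⇒ G_2=1025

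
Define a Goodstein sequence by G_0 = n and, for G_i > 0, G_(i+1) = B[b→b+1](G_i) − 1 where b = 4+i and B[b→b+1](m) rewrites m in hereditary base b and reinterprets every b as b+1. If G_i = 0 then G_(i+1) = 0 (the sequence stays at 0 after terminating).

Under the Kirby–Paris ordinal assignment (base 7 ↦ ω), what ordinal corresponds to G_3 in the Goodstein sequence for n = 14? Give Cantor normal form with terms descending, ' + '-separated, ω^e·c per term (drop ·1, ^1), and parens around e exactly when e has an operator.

[0] 14 ≡ 3·4 + 2 (base 4). Lift 5: 17. −1: 16.
[1] 16 ≡ 3·5 + 1 (base 5). Lift 6: 19. −1: 18.
[2] 18 ≡ 3·6 (base 6). Lift 7: 21. −1: 20.
[3] 20 ≡ 2·7 + 6 (base 7). Lift 8: 22. −1: 21.

ω·2 + 6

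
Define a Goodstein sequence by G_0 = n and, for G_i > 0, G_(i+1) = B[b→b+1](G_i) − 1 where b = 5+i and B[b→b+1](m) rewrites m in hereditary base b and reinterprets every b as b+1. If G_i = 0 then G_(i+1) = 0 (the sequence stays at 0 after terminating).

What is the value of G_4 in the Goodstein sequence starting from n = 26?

58

[0] 26 ≡ 5^2 + 1 (base 5). Lift 6: 37. −1: 36.
[1] 36 ≡ 6^2 (base 6). Lift 7: 49. −1: 48.
[2] 48 ≡ 6·7 + 6 (base 7). Lift 8: 54. −1: 53.
[3] 53 ≡ 6·8 + 5 (base 8). Lift 9: 59. −1: 58.
[4] 58 ≡ 6·9 + 4 (base 9). Lift 10: 64. −1: 63.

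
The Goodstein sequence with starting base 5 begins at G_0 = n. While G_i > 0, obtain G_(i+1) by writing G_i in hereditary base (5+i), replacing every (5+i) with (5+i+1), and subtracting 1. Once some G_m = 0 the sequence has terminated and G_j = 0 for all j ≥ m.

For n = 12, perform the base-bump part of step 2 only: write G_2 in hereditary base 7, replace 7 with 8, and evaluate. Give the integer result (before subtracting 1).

[0] 12 ≡ 2·5 + 2 (base 5). Lift 6: 14. −1: 13.
[1] 13 ≡ 2·6 + 1 (base 6). Lift 7: 15. −1: 14.

16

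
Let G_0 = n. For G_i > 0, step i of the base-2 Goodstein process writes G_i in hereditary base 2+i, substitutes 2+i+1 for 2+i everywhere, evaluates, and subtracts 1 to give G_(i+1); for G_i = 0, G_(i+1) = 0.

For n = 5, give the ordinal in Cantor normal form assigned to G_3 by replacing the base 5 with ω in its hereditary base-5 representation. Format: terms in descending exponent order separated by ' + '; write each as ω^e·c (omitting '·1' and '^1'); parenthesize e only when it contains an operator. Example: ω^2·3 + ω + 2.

ω^3·3 + ω^2·3 + ω·3 + 2

G_0=5  [base 2] 2^2 + 1  →[2↦3]→  3^3 + 1 = 28  −1 ⇒ G_1=27
G_1=27  [base 3] 3^3  →[3↦4]→  4^4 = 256  −1 ⇒ G_2=255
G_2=255  [base 4] 3·4^3 + 3·4^2 + 3·4 + 3  →[4↦5]→  3·5^3 + 3·5^2 + 3·5 + 3 = 468  −1 ⇒ G_3=467
G_3=467  [base 5] 3·5^3 + 3·5^2 + 3·5 + 2  →[5↦6]→  3·6^3 + 3·6^2 + 3·6 + 2 = 776  −1 ⇒ G_4=775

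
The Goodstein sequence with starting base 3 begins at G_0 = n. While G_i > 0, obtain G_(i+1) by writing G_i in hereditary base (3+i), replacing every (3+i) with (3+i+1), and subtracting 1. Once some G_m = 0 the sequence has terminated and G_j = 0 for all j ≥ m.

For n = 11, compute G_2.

[0] 11 ≡ 3^2 + 2 (base 3). Lift 4: 18. −1: 17.
[1] 17 ≡ 4^2 + 1 (base 4). Lift 5: 26. −1: 25.

25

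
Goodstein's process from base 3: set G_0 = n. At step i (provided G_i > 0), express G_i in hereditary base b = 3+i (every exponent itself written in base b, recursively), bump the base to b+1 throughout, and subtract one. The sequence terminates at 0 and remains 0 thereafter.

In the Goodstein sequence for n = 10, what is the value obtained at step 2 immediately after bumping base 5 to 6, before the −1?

28

(0) 10|_3 = 3^2 + 1 ↦ 4^2 + 1|_4 = 17 ⇒ 16
(1) 16|_4 = 4^2 ↦ 5^2|_5 = 25 ⇒ 24
(2) 24|_5 = 4·5 + 4 ↦ 4·6 + 4|_6 = 28 ⇒ 27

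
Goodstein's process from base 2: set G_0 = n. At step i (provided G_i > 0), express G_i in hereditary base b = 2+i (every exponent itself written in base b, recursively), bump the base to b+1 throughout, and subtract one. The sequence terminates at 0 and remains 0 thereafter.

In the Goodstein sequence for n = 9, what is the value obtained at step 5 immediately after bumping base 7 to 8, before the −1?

[0] 9 ≡ 2^(2 + 1) + 1 (base 2). Lift 3: 82. −1: 81.
[1] 81 ≡ 3^(3 + 1) (base 3). Lift 4: 1024. −1: 1023.
[2] 1023 ≡ 3·4^4 + 3·4^3 + 3·4^2 + 3·4 + 3 (base 4). Lift 5: 9843. −1: 9842.
[3] 9842 ≡ 3·5^5 + 3·5^3 + 3·5^2 + 3·5 + 2 (base 5). Lift 6: 140744. −1: 140743.
[4] 140743 ≡ 3·6^6 + 3·6^3 + 3·6^2 + 3·6 + 1 (base 6). Lift 7: 2471827. −1: 2471826.
[5] 2471826 ≡ 3·7^7 + 3·7^3 + 3·7^2 + 3·7 (base 7). Lift 8: 50333400. −1: 50333399.

50333400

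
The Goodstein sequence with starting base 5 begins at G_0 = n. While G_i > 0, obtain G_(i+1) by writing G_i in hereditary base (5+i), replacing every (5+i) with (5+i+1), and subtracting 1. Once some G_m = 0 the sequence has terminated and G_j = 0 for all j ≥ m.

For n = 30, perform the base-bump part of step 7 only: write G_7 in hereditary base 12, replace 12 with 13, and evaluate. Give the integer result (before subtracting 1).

154

G_0 = 30. HB_5(30) = 5^2 + 5. Bump = 42. G_1 = 41.
G_1 = 41. HB_6(41) = 6^2 + 5. Bump = 54. G_2 = 53.
G_2 = 53. HB_7(53) = 7^2 + 4. Bump = 68. G_3 = 67.
G_3 = 67. HB_8(67) = 8^2 + 3. Bump = 84. G_4 = 83.
G_4 = 83. HB_9(83) = 9^2 + 2. Bump = 102. G_5 = 101.
G_5 = 101. HB_10(101) = 10^2 + 1. Bump = 122. G_6 = 121.
G_6 = 121. HB_11(121) = 11^2. Bump = 144. G_7 = 143.
G_7 = 143. HB_12(143) = 11·12 + 11. Bump = 154. G_8 = 153.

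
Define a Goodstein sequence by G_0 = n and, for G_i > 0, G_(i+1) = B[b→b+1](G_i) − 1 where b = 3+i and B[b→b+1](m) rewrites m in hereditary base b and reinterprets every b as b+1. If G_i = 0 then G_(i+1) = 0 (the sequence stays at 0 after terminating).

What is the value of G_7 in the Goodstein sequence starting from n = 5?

1

base 3: 5 = 3 + 2; at 4: 4 + 2 = 6; next = 5
base 4: 5 = 4 + 1; at 5: 5 + 1 = 6; next = 5
base 5: 5 = 5; at 6: 6 = 6; next = 5
base 6: 5 = 5; at 7: 5 = 5; next = 4
base 7: 4 = 4; at 8: 4 = 4; next = 3
base 8: 3 = 3; at 9: 3 = 3; next = 2
base 9: 2 = 2; at 10: 2 = 2; next = 1
base 10: 1 = 1; at 11: 1 = 1; next = 0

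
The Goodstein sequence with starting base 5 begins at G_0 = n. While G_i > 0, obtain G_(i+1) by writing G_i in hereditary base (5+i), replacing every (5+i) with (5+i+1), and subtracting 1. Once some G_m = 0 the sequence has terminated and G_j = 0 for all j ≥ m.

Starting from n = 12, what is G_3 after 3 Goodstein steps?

12 —HB5→ 2·5 + 2 —bump→ 2·6 + 2 = 14 —(−1)→ 13
13 —HB6→ 2·6 + 1 —bump→ 2·7 + 1 = 15 —(−1)→ 14
14 —HB7→ 2·7 —bump→ 2·8 = 16 —(−1)→ 15
15 —HB8→ 8 + 7 —bump→ 9 + 7 = 16 —(−1)→ 15

15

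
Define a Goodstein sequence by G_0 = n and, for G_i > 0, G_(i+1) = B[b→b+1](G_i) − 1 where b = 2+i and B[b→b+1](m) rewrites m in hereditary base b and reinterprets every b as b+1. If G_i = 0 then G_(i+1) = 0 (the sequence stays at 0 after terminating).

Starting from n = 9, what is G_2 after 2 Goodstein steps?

G_0=9  [base 2] 2^(2 + 1) + 1  →[2↦3]→  3^(3 + 1) + 1 = 82  −1 ⇒ G_1=81
G_1=81  [base 3] 3^(3 + 1)  →[3↦4]→  4^(4 + 1) = 1024  −1 ⇒ G_2=1023
G_2=1023  [base 4] 3·4^4 + 3·4^3 + 3·4^2 + 3·4 + 3  →[4↦5]→  3·5^5 + 3·5^3 + 3·5^2 + 3·5 + 3 = 9843  −1 ⇒ G_3=9842

1023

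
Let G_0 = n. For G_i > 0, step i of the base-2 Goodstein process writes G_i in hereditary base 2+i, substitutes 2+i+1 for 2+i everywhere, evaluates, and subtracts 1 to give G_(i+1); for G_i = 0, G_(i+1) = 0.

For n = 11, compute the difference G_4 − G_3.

264310

base 2: 11 = 2^(2 + 1) + 2 + 1; at 3: 3^(3 + 1) + 3 + 1 = 85; next = 84
base 3: 84 = 3^(3 + 1) + 3; at 4: 4^(4 + 1) + 4 = 1028; next = 1027
base 4: 1027 = 4^(4 + 1) + 3; at 5: 5^(5 + 1) + 3 = 15628; next = 15627
base 5: 15627 = 5^(5 + 1) + 2; at 6: 6^(6 + 1) + 2 = 279938; next = 279937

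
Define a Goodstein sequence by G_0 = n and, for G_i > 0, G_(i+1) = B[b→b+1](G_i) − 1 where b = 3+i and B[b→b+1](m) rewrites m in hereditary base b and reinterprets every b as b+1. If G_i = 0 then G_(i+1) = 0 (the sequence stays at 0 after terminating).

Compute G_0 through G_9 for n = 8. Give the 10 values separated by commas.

8, 9, 10, 11, 11, 11, 11, 11, 11, 11

G_0=8  [base 3] 2·3 + 2  →[3↦4]→  2·4 + 2 = 10  −1 ⇒ G_1=9
G_1=9  [base 4] 2·4 + 1  →[4↦5]→  2·5 + 1 = 11  −1 ⇒ G_2=10
G_2=10  [base 5] 2·5  →[5↦6]→  2·6 = 12  −1 ⇒ G_3=11
G_3=11  [base 6] 6 + 5  →[6↦7]→  7 + 5 = 12  −1 ⇒ G_4=11
G_4=11  [base 7] 7 + 4  →[7↦8]→  8 + 4 = 12  −1 ⇒ G_5=11
G_5=11  [base 8] 8 + 3  →[8↦9]→  9 + 3 = 12  −1 ⇒ G_6=11
G_6=11  [base 9] 9 + 2  →[9↦10]→  10 + 2 = 12  −1 ⇒ G_7=11
G_7=11  [base 10] 10 + 1  →[10↦11]→  11 + 1 = 12  −1 ⇒ G_8=11
G_8=11  [base 11] 11  →[11↦12]→  12 = 12  −1 ⇒ G_9=11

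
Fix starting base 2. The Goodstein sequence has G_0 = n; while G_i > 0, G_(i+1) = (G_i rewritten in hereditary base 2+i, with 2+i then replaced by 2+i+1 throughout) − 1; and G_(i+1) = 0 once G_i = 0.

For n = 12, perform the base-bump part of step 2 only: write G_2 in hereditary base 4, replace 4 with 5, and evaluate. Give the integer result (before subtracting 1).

15686

base 2: 12 = 2^(2 + 1) + 2^2; at 3: 3^(3 + 1) + 3^3 = 108; next = 107
base 3: 107 = 3^(3 + 1) + 2·3^2 + 2·3 + 2; at 4: 4^(4 + 1) + 2·4^2 + 2·4 + 2 = 1066; next = 1065
base 4: 1065 = 4^(4 + 1) + 2·4^2 + 2·4 + 1; at 5: 5^(5 + 1) + 2·5^2 + 2·5 + 1 = 15686; next = 15685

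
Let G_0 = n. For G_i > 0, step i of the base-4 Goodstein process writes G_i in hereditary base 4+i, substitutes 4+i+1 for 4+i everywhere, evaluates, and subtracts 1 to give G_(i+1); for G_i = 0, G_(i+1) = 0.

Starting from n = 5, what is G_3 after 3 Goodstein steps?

i=0: 5 = 4 + 1 (b=4); 4→5: 5 + 1 = 6; 6−1 = 5
i=1: 5 = 5 (b=5); 5→6: 6 = 6; 6−1 = 5
i=2: 5 = 5 (b=6); 6→7: 5 = 5; 5−1 = 4
i=3: 4 = 4 (b=7); 7→8: 4 = 4; 4−1 = 3

4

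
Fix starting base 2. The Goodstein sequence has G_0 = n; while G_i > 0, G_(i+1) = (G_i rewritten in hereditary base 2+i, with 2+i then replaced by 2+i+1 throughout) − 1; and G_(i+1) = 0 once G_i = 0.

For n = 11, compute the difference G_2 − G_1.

G_0=11  [base 2] 2^(2 + 1) + 2 + 1  →[2↦3]→  3^(3 + 1) + 3 + 1 = 85  −1 ⇒ G_1=84
G_1=84  [base 3] 3^(3 + 1) + 3  →[3↦4]→  4^(4 + 1) + 4 = 1028  −1 ⇒ G_2=1027

943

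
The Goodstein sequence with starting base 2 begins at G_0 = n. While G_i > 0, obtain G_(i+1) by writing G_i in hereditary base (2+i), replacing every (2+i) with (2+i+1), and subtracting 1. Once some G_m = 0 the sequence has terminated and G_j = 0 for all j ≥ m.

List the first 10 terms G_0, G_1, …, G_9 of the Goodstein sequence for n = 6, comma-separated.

G_0=6  [base 2] 2^2 + 2  →[2↦3]→  3^3 + 3 = 30  −1 ⇒ G_1=29
G_1=29  [base 3] 3^3 + 2  →[3↦4]→  4^4 + 2 = 258  −1 ⇒ G_2=257
G_2=257  [base 4] 4^4 + 1  →[4↦5]→  5^5 + 1 = 3126  −1 ⇒ G_3=3125
G_3=3125  [base 5] 5^5  →[5↦6]→  6^6 = 46656  −1 ⇒ G_4=46655
G_4=46655  [base 6] 5·6^5 + 5·6^4 + 5·6^3 + 5·6^2 + 5·6 + 5  →[6↦7]→  5·7^5 + 5·7^4 + 5·7^3 + 5·7^2 + 5·7 + 5 = 98040  −1 ⇒ G_5=98039
G_5=98039  [base 7] 5·7^5 + 5·7^4 + 5·7^3 + 5·7^2 + 5·7 + 4  →[7↦8]→  5·8^5 + 5·8^4 + 5·8^3 + 5·8^2 + 5·8 + 4 = 187244  −1 ⇒ G_6=187243
G_6=187243  [base 8] 5·8^5 + 5·8^4 + 5·8^3 + 5·8^2 + 5·8 + 3  →[8↦9]→  5·9^5 + 5·9^4 + 5·9^3 + 5·9^2 + 5·9 + 3 = 332148  −1 ⇒ G_7=332147
G_7=332147  [base 9] 5·9^5 + 5·9^4 + 5·9^3 + 5·9^2 + 5·9 + 2  →[9↦10]→  5·10^5 + 5·10^4 + 5·10^3 + 5·10^2 + 5·10 + 2 = 555552  −1 ⇒ G_8=555551
G_8=555551  [base 10] 5·10^5 + 5·10^4 + 5·10^3 + 5·10^2 + 5·10 + 1  →[10↦11]→  5·11^5 + 5·11^4 + 5·11^3 + 5·11^2 + 5·11 + 1 = 885776  −1 ⇒ G_9=885775

6, 29, 257, 3125, 46655, 98039, 187243, 332147, 555551, 885775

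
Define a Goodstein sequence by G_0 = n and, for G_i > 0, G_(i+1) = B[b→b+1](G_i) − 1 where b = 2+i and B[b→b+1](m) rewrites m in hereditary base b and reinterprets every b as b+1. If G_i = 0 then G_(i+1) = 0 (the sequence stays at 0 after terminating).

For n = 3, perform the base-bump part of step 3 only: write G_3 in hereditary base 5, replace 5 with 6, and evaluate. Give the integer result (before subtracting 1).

2

i=0: 3 = 2 + 1 (b=2); 2→3: 3 + 1 = 4; 4−1 = 3
i=1: 3 = 3 (b=3); 3→4: 4 = 4; 4−1 = 3
i=2: 3 = 3 (b=4); 4→5: 3 = 3; 3−1 = 2
i=3: 2 = 2 (b=5); 5→6: 2 = 2; 2−1 = 1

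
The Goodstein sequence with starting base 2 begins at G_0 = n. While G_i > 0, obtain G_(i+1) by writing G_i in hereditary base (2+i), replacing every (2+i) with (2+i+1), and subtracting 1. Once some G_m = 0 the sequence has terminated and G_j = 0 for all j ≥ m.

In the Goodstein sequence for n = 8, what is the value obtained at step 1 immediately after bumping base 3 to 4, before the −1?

[0] 8 ≡ 2^(2 + 1) (base 2). Lift 3: 81. −1: 80.
[1] 80 ≡ 2·3^3 + 2·3^2 + 2·3 + 2 (base 3). Lift 4: 554. −1: 553.

554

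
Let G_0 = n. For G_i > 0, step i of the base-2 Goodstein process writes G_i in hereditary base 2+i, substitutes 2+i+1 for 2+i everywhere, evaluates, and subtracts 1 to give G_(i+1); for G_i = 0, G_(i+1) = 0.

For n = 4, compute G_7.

173

(0) 4|_2 = 2^2 ↦ 3^3|_3 = 27 ⇒ 26
(1) 26|_3 = 2·3^2 + 2·3 + 2 ↦ 2·4^2 + 2·4 + 2|_4 = 42 ⇒ 41
(2) 41|_4 = 2·4^2 + 2·4 + 1 ↦ 2·5^2 + 2·5 + 1|_5 = 61 ⇒ 60
(3) 60|_5 = 2·5^2 + 2·5 ↦ 2·6^2 + 2·6|_6 = 84 ⇒ 83
(4) 83|_6 = 2·6^2 + 6 + 5 ↦ 2·7^2 + 7 + 5|_7 = 110 ⇒ 109
(5) 109|_7 = 2·7^2 + 7 + 4 ↦ 2·8^2 + 8 + 4|_8 = 140 ⇒ 139
(6) 139|_8 = 2·8^2 + 8 + 3 ↦ 2·9^2 + 9 + 3|_9 = 174 ⇒ 173
(7) 173|_9 = 2·9^2 + 9 + 2 ↦ 2·10^2 + 10 + 2|_10 = 212 ⇒ 211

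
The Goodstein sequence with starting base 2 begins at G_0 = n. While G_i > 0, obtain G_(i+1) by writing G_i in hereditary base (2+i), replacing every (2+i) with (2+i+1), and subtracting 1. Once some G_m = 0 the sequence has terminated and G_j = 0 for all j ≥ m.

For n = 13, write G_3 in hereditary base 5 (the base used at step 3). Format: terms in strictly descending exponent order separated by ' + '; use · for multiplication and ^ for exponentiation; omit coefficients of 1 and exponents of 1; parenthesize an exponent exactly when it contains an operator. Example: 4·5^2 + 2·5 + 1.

5^(5 + 1) + 3·5^3 + 3·5^2 + 3·5 + 2

base 2: 13 = 2^(2 + 1) + 2^2 + 1; at 3: 3^(3 + 1) + 3^3 + 1 = 109; next = 108
base 3: 108 = 3^(3 + 1) + 3^3; at 4: 4^(4 + 1) + 4^4 = 1280; next = 1279
base 4: 1279 = 4^(4 + 1) + 3·4^3 + 3·4^2 + 3·4 + 3; at 5: 5^(5 + 1) + 3·5^3 + 3·5^2 + 3·5 + 3 = 16093; next = 16092
base 5: 16092 = 5^(5 + 1) + 3·5^3 + 3·5^2 + 3·5 + 2; at 6: 6^(6 + 1) + 3·6^3 + 3·6^2 + 3·6 + 2 = 280712; next = 280711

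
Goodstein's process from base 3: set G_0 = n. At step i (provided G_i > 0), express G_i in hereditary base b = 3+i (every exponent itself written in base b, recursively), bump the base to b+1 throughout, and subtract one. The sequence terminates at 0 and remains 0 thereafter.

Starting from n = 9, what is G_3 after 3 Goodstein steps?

base 3: 9 = 3^2; at 4: 4^2 = 16; next = 15
base 4: 15 = 3·4 + 3; at 5: 3·5 + 3 = 18; next = 17
base 5: 17 = 3·5 + 2; at 6: 3·6 + 2 = 20; next = 19
base 6: 19 = 3·6 + 1; at 7: 3·7 + 1 = 22; next = 21

19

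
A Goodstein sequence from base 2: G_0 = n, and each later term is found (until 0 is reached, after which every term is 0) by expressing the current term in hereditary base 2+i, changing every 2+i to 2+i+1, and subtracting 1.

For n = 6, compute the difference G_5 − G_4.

51384

[0] 6 ≡ 2^2 + 2 (base 2). Lift 3: 30. −1: 29.
[1] 29 ≡ 3^3 + 2 (base 3). Lift 4: 258. −1: 257.
[2] 257 ≡ 4^4 + 1 (base 4). Lift 5: 3126. −1: 3125.
[3] 3125 ≡ 5^5 (base 5). Lift 6: 46656. −1: 46655.
[4] 46655 ≡ 5·6^5 + 5·6^4 + 5·6^3 + 5·6^2 + 5·6 + 5 (base 6). Lift 7: 98040. −1: 98039.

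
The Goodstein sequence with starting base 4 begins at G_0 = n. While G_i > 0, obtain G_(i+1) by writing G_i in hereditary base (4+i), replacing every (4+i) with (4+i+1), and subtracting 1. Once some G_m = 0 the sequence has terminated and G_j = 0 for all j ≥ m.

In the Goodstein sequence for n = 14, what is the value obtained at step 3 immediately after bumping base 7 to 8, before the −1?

i=0: 14 = 3·4 + 2 (b=4); 4→5: 3·5 + 2 = 17; 17−1 = 16
i=1: 16 = 3·5 + 1 (b=5); 5→6: 3·6 + 1 = 19; 19−1 = 18
i=2: 18 = 3·6 (b=6); 6→7: 3·7 = 21; 21−1 = 20
i=3: 20 = 2·7 + 6 (b=7); 7→8: 2·8 + 6 = 22; 22−1 = 21

22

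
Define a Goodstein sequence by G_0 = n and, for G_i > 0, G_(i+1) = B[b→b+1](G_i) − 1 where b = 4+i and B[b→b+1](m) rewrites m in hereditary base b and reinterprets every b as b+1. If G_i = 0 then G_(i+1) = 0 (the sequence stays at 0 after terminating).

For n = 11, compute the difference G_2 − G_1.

1

[0] 11 ≡ 2·4 + 3 (base 4). Lift 5: 13. −1: 12.
[1] 12 ≡ 2·5 + 2 (base 5). Lift 6: 14. −1: 13.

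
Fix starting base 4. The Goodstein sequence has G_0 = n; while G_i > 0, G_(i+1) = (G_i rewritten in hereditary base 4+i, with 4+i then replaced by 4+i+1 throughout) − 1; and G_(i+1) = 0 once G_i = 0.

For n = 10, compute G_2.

step 0: 10 = 2·4 + 2; sub 5 for 4: 2·5 + 2; = 12; G_1 = 12−1 = 11
step 1: 11 = 2·5 + 1; sub 6 for 5: 2·6 + 1; = 13; G_2 = 13−1 = 12
step 2: 12 = 2·6; sub 7 for 6: 2·7; = 14; G_3 = 14−1 = 13

12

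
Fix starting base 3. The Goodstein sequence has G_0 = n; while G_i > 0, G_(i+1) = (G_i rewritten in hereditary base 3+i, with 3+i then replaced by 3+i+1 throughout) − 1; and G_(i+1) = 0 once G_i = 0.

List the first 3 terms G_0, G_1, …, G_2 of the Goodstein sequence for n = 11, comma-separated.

11, 17, 25

step 0: 11 = 3^2 + 2; sub 4 for 3: 4^2 + 2; = 18; G_1 = 18−1 = 17
step 1: 17 = 4^2 + 1; sub 5 for 4: 5^2 + 1; = 26; G_2 = 26−1 = 25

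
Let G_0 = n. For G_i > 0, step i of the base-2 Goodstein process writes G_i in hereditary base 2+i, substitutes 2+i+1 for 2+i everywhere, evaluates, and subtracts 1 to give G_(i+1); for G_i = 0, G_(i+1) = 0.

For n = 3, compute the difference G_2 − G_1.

3 —HB2→ 2 + 1 —bump→ 3 + 1 = 4 —(−1)→ 3
3 —HB3→ 3 —bump→ 4 = 4 —(−1)→ 3

0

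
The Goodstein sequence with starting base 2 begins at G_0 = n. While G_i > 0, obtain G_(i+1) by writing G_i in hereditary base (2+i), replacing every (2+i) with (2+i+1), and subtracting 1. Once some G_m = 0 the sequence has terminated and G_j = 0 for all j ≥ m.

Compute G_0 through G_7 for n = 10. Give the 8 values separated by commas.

10, 83, 1025, 15625, 279935, 4215754, 84073323, 1937434592

(0) 10|_2 = 2^(2 + 1) + 2 ↦ 3^(3 + 1) + 3|_3 = 84 ⇒ 83
(1) 83|_3 = 3^(3 + 1) + 2 ↦ 4^(4 + 1) + 2|_4 = 1026 ⇒ 1025
(2) 1025|_4 = 4^(4 + 1) + 1 ↦ 5^(5 + 1) + 1|_5 = 15626 ⇒ 15625
(3) 15625|_5 = 5^(5 + 1) ↦ 6^(6 + 1)|_6 = 279936 ⇒ 279935
(4) 279935|_6 = 5·6^6 + 5·6^5 + 5·6^4 + 5·6^3 + 5·6^2 + 5·6 + 5 ↦ 5·7^7 + 5·7^5 + 5·7^4 + 5·7^3 + 5·7^2 + 5·7 + 5|_7 = 4215755 ⇒ 4215754
(5) 4215754|_7 = 5·7^7 + 5·7^5 + 5·7^4 + 5·7^3 + 5·7^2 + 5·7 + 4 ↦ 5·8^8 + 5·8^5 + 5·8^4 + 5·8^3 + 5·8^2 + 5·8 + 4|_8 = 84073324 ⇒ 84073323
(6) 84073323|_8 = 5·8^8 + 5·8^5 + 5·8^4 + 5·8^3 + 5·8^2 + 5·8 + 3 ↦ 5·9^9 + 5·9^5 + 5·9^4 + 5·9^3 + 5·9^2 + 5·9 + 3|_9 = 1937434593 ⇒ 1937434592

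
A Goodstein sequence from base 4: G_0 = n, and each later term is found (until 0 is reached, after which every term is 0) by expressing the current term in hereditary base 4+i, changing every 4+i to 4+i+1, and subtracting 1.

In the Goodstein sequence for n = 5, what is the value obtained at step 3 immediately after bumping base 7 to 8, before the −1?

(0) 5|_4 = 4 + 1 ↦ 5 + 1|_5 = 6 ⇒ 5
(1) 5|_5 = 5 ↦ 6|_6 = 6 ⇒ 5
(2) 5|_6 = 5 ↦ 5|_7 = 5 ⇒ 4
(3) 4|_7 = 4 ↦ 4|_8 = 4 ⇒ 3

4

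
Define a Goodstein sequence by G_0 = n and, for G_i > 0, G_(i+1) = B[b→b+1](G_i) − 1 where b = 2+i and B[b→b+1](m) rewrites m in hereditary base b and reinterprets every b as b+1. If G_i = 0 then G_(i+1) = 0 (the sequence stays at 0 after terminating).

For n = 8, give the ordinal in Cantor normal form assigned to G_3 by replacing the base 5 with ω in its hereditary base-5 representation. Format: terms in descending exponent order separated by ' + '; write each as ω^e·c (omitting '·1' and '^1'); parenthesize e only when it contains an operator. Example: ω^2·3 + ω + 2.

base 2: 8 = 2^(2 + 1); at 3: 3^(3 + 1) = 81; next = 80
base 3: 80 = 2·3^3 + 2·3^2 + 2·3 + 2; at 4: 2·4^4 + 2·4^2 + 2·4 + 2 = 554; next = 553
base 4: 553 = 2·4^4 + 2·4^2 + 2·4 + 1; at 5: 2·5^5 + 2·5^2 + 2·5 + 1 = 6311; next = 6310
base 5: 6310 = 2·5^5 + 2·5^2 + 2·5; at 6: 2·6^6 + 2·6^2 + 2·6 = 93396; next = 93395

ω^ω·2 + ω^2·2 + ω·2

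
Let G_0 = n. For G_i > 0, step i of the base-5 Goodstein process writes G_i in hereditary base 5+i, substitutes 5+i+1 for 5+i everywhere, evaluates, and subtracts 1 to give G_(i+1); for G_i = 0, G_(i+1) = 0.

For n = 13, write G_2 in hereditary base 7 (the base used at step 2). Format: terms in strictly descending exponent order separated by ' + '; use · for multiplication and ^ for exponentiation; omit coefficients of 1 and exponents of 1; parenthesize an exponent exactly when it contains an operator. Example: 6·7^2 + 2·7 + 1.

2·7 + 1

step 0: 13 = 2·5 + 3; sub 6 for 5: 2·6 + 3; = 15; G_1 = 15−1 = 14
step 1: 14 = 2·6 + 2; sub 7 for 6: 2·7 + 2; = 16; G_2 = 16−1 = 15
step 2: 15 = 2·7 + 1; sub 8 for 7: 2·8 + 1; = 17; G_3 = 17−1 = 16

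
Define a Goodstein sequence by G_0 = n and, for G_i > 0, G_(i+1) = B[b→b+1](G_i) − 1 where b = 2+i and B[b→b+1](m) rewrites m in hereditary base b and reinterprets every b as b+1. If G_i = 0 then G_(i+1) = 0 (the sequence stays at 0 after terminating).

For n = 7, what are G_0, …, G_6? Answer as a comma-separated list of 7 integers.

7, 30, 259, 3127, 46657, 823543, 16777215

7 —HB2→ 2^2 + 2 + 1 —bump→ 3^3 + 3 + 1 = 31 —(−1)→ 30
30 —HB3→ 3^3 + 3 —bump→ 4^4 + 4 = 260 —(−1)→ 259
259 —HB4→ 4^4 + 3 —bump→ 5^5 + 3 = 3128 —(−1)→ 3127
3127 —HB5→ 5^5 + 2 —bump→ 6^6 + 2 = 46658 —(−1)→ 46657
46657 —HB6→ 6^6 + 1 —bump→ 7^7 + 1 = 823544 —(−1)→ 823543
823543 —HB7→ 7^7 —bump→ 8^8 = 16777216 —(−1)→ 16777215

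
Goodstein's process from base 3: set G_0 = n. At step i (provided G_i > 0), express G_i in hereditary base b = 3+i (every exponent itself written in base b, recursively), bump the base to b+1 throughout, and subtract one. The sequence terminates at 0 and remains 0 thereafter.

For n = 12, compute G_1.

i=0: 12 = 3^2 + 3 (b=3); 3→4: 4^2 + 4 = 20; 20−1 = 19
i=1: 19 = 4^2 + 3 (b=4); 4→5: 5^2 + 3 = 28; 28−1 = 27

19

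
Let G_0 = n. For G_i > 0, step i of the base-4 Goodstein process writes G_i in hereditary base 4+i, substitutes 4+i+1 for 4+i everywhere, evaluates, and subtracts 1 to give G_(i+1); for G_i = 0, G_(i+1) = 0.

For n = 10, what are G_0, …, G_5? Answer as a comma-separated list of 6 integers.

10, 11, 12, 13, 13, 13

(0) 10|_4 = 2·4 + 2 ↦ 2·5 + 2|_5 = 12 ⇒ 11
(1) 11|_5 = 2·5 + 1 ↦ 2·6 + 1|_6 = 13 ⇒ 12
(2) 12|_6 = 2·6 ↦ 2·7|_7 = 14 ⇒ 13
(3) 13|_7 = 7 + 6 ↦ 8 + 6|_8 = 14 ⇒ 13
(4) 13|_8 = 8 + 5 ↦ 9 + 5|_9 = 14 ⇒ 13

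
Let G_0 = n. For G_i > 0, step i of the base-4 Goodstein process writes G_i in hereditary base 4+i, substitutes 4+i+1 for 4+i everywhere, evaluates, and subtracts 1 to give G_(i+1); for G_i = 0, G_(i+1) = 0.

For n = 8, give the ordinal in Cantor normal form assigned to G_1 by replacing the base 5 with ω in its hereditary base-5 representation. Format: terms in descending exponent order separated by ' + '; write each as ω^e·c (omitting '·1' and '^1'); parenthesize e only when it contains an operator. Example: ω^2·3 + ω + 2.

ω + 4

G_0 = 8. HB_4(8) = 2·4. Bump = 10. G_1 = 9.
G_1 = 9. HB_5(9) = 5 + 4. Bump = 10. G_2 = 9.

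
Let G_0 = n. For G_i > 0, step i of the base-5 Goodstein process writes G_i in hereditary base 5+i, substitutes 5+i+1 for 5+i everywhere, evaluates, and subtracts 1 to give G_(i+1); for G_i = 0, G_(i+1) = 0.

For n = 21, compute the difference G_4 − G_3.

step 0: 21 = 4·5 + 1; sub 6 for 5: 4·6 + 1; = 25; G_1 = 25−1 = 24
step 1: 24 = 4·6; sub 7 for 6: 4·7; = 28; G_2 = 28−1 = 27
step 2: 27 = 3·7 + 6; sub 8 for 7: 3·8 + 6; = 30; G_3 = 30−1 = 29
step 3: 29 = 3·8 + 5; sub 9 for 8: 3·9 + 5; = 32; G_4 = 32−1 = 31

2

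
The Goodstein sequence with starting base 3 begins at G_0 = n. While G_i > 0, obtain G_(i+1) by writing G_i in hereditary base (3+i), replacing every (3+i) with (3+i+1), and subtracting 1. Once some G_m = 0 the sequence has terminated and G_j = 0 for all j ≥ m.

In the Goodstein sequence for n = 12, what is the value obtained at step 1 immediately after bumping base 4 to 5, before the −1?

28

G_0 = 12. HB_3(12) = 3^2 + 3. Bump = 20. G_1 = 19.
G_1 = 19. HB_4(19) = 4^2 + 3. Bump = 28. G_2 = 27.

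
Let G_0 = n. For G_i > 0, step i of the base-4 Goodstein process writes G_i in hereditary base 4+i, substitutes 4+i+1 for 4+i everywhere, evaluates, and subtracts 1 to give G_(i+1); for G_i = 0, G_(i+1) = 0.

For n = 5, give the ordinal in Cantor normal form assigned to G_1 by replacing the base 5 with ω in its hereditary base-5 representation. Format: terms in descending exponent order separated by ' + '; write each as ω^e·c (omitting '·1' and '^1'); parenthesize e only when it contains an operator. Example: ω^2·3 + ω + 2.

ω

(0) 5|_4 = 4 + 1 ↦ 5 + 1|_5 = 6 ⇒ 5
(1) 5|_5 = 5 ↦ 6|_6 = 6 ⇒ 5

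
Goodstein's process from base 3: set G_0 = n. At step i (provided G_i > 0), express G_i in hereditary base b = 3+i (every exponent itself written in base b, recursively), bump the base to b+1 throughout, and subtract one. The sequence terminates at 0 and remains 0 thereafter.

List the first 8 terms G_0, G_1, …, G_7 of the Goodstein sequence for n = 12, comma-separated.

12, 19, 27, 37, 49, 63, 69, 75

step 0: 12 = 3^2 + 3; sub 4 for 3: 4^2 + 4; = 20; G_1 = 20−1 = 19
step 1: 19 = 4^2 + 3; sub 5 for 4: 5^2 + 3; = 28; G_2 = 28−1 = 27
step 2: 27 = 5^2 + 2; sub 6 for 5: 6^2 + 2; = 38; G_3 = 38−1 = 37
step 3: 37 = 6^2 + 1; sub 7 for 6: 7^2 + 1; = 50; G_4 = 50−1 = 49
step 4: 49 = 7^2; sub 8 for 7: 8^2; = 64; G_5 = 64−1 = 63
step 5: 63 = 7·8 + 7; sub 9 for 8: 7·9 + 7; = 70; G_6 = 70−1 = 69
step 6: 69 = 7·9 + 6; sub 10 for 9: 7·10 + 6; = 76; G_7 = 76−1 = 75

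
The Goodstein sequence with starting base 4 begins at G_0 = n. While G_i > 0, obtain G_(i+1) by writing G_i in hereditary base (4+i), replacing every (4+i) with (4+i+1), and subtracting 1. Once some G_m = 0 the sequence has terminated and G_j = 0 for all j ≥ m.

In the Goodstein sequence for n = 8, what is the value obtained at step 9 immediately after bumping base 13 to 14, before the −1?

6

(0) 8|_4 = 2·4 ↦ 2·5|_5 = 10 ⇒ 9
(1) 9|_5 = 5 + 4 ↦ 6 + 4|_6 = 10 ⇒ 9
(2) 9|_6 = 6 + 3 ↦ 7 + 3|_7 = 10 ⇒ 9
(3) 9|_7 = 7 + 2 ↦ 8 + 2|_8 = 10 ⇒ 9
(4) 9|_8 = 8 + 1 ↦ 9 + 1|_9 = 10 ⇒ 9
(5) 9|_9 = 9 ↦ 10|_10 = 10 ⇒ 9
(6) 9|_10 = 9 ↦ 9|_11 = 9 ⇒ 8
(7) 8|_11 = 8 ↦ 8|_12 = 8 ⇒ 7
(8) 7|_12 = 7 ↦ 7|_13 = 7 ⇒ 6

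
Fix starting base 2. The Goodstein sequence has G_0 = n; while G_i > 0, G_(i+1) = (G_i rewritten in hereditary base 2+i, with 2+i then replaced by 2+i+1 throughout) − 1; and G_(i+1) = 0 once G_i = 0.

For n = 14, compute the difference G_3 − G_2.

17469

[0] 14 ≡ 2^(2 + 1) + 2^2 + 2 (base 2). Lift 3: 111. −1: 110.
[1] 110 ≡ 3^(3 + 1) + 3^3 + 2 (base 3). Lift 4: 1282. −1: 1281.
[2] 1281 ≡ 4^(4 + 1) + 4^4 + 1 (base 4). Lift 5: 18751. −1: 18750.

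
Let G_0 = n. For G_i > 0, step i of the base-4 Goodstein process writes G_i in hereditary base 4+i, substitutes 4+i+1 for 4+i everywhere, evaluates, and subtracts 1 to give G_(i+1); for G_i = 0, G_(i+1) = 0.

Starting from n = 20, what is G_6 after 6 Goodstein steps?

99

[0] 20 ≡ 4^2 + 4 (base 4). Lift 5: 30. −1: 29.
[1] 29 ≡ 5^2 + 4 (base 5). Lift 6: 40. −1: 39.
[2] 39 ≡ 6^2 + 3 (base 6). Lift 7: 52. −1: 51.
[3] 51 ≡ 7^2 + 2 (base 7). Lift 8: 66. −1: 65.
[4] 65 ≡ 8^2 + 1 (base 8). Lift 9: 82. −1: 81.
[5] 81 ≡ 9^2 (base 9). Lift 10: 100. −1: 99.
[6] 99 ≡ 9·10 + 9 (base 10). Lift 11: 108. −1: 107.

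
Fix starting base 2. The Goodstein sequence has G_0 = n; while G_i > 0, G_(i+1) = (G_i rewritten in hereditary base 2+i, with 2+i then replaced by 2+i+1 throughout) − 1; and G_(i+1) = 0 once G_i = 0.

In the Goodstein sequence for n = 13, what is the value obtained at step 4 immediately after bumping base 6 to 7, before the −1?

5765999

(0) 13|_2 = 2^(2 + 1) + 2^2 + 1 ↦ 3^(3 + 1) + 3^3 + 1|_3 = 109 ⇒ 108
(1) 108|_3 = 3^(3 + 1) + 3^3 ↦ 4^(4 + 1) + 4^4|_4 = 1280 ⇒ 1279
(2) 1279|_4 = 4^(4 + 1) + 3·4^3 + 3·4^2 + 3·4 + 3 ↦ 5^(5 + 1) + 3·5^3 + 3·5^2 + 3·5 + 3|_5 = 16093 ⇒ 16092
(3) 16092|_5 = 5^(5 + 1) + 3·5^3 + 3·5^2 + 3·5 + 2 ↦ 6^(6 + 1) + 3·6^3 + 3·6^2 + 3·6 + 2|_6 = 280712 ⇒ 280711
(4) 280711|_6 = 6^(6 + 1) + 3·6^3 + 3·6^2 + 3·6 + 1 ↦ 7^(7 + 1) + 3·7^3 + 3·7^2 + 3·7 + 1|_7 = 5765999 ⇒ 5765998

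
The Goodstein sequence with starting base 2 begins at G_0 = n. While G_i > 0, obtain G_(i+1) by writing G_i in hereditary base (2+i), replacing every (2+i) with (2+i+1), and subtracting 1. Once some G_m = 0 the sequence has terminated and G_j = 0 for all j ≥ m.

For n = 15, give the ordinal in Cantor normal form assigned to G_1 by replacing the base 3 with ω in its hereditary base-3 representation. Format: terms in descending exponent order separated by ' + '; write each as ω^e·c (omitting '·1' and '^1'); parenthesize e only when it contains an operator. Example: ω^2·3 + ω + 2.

[0] 15 ≡ 2^(2 + 1) + 2^2 + 2 + 1 (base 2). Lift 3: 112. −1: 111.
[1] 111 ≡ 3^(3 + 1) + 3^3 + 3 (base 3). Lift 4: 1284. −1: 1283.

ω^(ω + 1) + ω^ω + ω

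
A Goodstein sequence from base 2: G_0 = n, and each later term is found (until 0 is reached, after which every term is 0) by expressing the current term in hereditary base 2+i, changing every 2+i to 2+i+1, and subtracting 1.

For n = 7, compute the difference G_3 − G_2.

2868

i=0: 7 = 2^2 + 2 + 1 (b=2); 2→3: 3^3 + 3 + 1 = 31; 31−1 = 30
i=1: 30 = 3^3 + 3 (b=3); 3→4: 4^4 + 4 = 260; 260−1 = 259
i=2: 259 = 4^4 + 3 (b=4); 4→5: 5^5 + 3 = 3128; 3128−1 = 3127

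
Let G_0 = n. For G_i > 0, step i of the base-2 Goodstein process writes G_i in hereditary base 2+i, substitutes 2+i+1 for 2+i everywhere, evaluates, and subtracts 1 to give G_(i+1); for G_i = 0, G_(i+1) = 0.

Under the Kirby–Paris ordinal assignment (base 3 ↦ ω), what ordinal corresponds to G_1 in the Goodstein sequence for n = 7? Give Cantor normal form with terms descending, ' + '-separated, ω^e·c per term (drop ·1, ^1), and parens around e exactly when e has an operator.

ω^ω + ω

7 —HB2→ 2^2 + 2 + 1 —bump→ 3^3 + 3 + 1 = 31 —(−1)→ 30
30 —HB3→ 3^3 + 3 —bump→ 4^4 + 4 = 260 —(−1)→ 259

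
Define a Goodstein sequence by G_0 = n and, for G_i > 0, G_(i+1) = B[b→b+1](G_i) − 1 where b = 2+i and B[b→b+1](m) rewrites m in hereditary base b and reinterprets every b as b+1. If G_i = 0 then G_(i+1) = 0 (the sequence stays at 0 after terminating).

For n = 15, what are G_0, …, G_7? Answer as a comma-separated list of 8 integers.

15, 111, 1283, 18752, 326593, 6588344, 150994943, 3524450280

15 —HB2→ 2^(2 + 1) + 2^2 + 2 + 1 —bump→ 3^(3 + 1) + 3^3 + 3 + 1 = 112 —(−1)→ 111
111 —HB3→ 3^(3 + 1) + 3^3 + 3 —bump→ 4^(4 + 1) + 4^4 + 4 = 1284 —(−1)→ 1283
1283 —HB4→ 4^(4 + 1) + 4^4 + 3 —bump→ 5^(5 + 1) + 5^5 + 3 = 18753 —(−1)→ 18752
18752 —HB5→ 5^(5 + 1) + 5^5 + 2 —bump→ 6^(6 + 1) + 6^6 + 2 = 326594 —(−1)→ 326593
326593 —HB6→ 6^(6 + 1) + 6^6 + 1 —bump→ 7^(7 + 1) + 7^7 + 1 = 6588345 —(−1)→ 6588344
6588344 —HB7→ 7^(7 + 1) + 7^7 —bump→ 8^(8 + 1) + 8^8 = 150994944 —(−1)→ 150994943
150994943 —HB8→ 8^(8 + 1) + 7·8^7 + 7·8^6 + 7·8^5 + 7·8^4 + 7·8^3 + 7·8^2 + 7·8 + 7 —bump→ 9^(9 + 1) + 7·9^7 + 7·9^6 + 7·9^5 + 7·9^4 + 7·9^3 + 7·9^2 + 7·9 + 7 = 3524450281 —(−1)→ 3524450280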